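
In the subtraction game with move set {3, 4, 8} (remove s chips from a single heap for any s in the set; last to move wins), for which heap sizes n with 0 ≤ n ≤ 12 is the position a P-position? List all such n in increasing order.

Grundy values for subtraction set {3, 4, 8}:
k:     0  1  2  3  4  5  6  7  8  9 10 11 12
g(k):  0  0  0  1  1  1  2  0  2  3  1  3  0
The P-positions (g = 0) in 0..12 are 0, 1, 2, 7, 12.

0, 1, 2, 7, 12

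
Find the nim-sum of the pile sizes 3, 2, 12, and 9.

4

Compute the nim-sum pairwise:
3 ⊕ 2 = 1
1 ⊕ 12 = 13
13 ⊕ 9 = 4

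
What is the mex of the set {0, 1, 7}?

The values 0, 1 are all present; 2 is the first non-negative integer missing from the set.

2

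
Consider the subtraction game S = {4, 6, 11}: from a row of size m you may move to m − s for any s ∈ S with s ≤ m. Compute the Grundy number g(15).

0

Build the Grundy sequence with g(k) = mex{g(k−s) : s ∈ {4, 6, 11}, s ≤ k}:
k:     0  1  2  3  4  5  6  7  8  9 10 11 12 13 14 15
g(k):  0  0  0  0  1  1  1  1  2  2  0  2  3  3  1  0
So g(15) = 0.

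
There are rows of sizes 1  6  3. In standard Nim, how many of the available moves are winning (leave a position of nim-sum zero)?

1

Nim-sum: 1 ^ 6 ^ 3 = 4.
The overall nim-sum is X = 4. A row of size p has a winning move iff p XOR X < p (reduce it to p XOR X).
  1: 1 XOR 4 = 5 ≥ 1 — no move.
  6: 6 XOR 4 = 2 < 6 — winning move (to 2).
  3: 3 XOR 4 = 7 ≥ 3 — no move.
That gives 1 winning move.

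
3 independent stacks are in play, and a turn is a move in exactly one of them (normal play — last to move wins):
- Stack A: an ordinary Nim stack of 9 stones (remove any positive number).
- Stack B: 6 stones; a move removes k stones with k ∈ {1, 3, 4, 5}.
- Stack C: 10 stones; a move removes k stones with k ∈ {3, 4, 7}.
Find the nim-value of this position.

11

Stack A is a plain Nim stack of size 9, so its Grundy value is 9.
Build the Grundy sequence for stack B with g(k) = mex{g(k−s) : s ∈ {1, 3, 4, 5}, s ≤ k}:
k:     0  1  2  3  4  5  6
g(k):  0  1  0  1  2  3  2
So g(6) = 2.
Build the Grundy sequence for stack C with g(k) = mex{g(k−s) : s ∈ {3, 4, 7}, s ≤ k}:
k:     0  1  2  3  4  5  6  7  8  9 10
g(k):  0  0  0  1  1  1  2  2  2  3  0
So g(10) = 0.
The value of a disjunctive sum is the nim-sum of the parts.
Combined value = 9 XOR 2 XOR 0 = 11.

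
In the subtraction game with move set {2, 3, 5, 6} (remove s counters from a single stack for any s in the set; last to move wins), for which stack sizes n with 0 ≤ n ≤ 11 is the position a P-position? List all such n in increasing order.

Compute g(0), g(1), … for moves {2, 3, 5, 6}:
k:     0  1  2  3  4  5  6  7  8  9 10 11
g(k):  0  0  1  1  2  2  3  3  0  0  1  1
The P-positions (g = 0) in 0..11 are 0, 1, 8, 9.

0, 1, 8, 9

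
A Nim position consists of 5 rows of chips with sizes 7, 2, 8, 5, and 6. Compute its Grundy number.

14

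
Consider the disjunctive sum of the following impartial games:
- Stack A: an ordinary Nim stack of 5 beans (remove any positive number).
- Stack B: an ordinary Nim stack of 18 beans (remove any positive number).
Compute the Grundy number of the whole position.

Stack A is a plain Nim stack of size 5, so its Grundy value is 5.
Stack B is a plain Nim stack of size 18, so its Grundy value is 18.
By the Sprague-Grundy theorem, the Grundy value of a sum of independent games is the XOR of the component values.
Combined value = 5 XOR 18 = 23.

23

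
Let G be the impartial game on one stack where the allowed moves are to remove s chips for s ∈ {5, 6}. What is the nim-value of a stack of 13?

0

Build the Grundy sequence with g(k) = mex{g(k−s) : s ∈ {5, 6}, s ≤ k}:
g(0) = mex{} = 0
g(1) = mex{} = 0
g(2) = mex{} = 0
g(3) = mex{} = 0
g(4) = mex{} = 0
g(5) = mex{0} = 1
g(6) = mex{0} = 1
g(7) = mex{0} = 1
g(8) = mex{0} = 1
g(9) = mex{0} = 1
g(10) = mex{0,1} = 2
g(11) = mex{1} = 0
g(12) = mex{1} = 0
g(13) = mex{1} = 0
So g(13) = 0.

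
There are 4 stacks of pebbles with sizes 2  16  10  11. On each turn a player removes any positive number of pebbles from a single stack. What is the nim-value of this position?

Nim-sum: 2 ^ 16 ^ 10 ^ 11 = 19.

19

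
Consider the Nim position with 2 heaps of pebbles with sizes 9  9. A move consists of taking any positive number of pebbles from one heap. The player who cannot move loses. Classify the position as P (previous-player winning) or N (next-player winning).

P-position

Compute the nim-sum pairwise:
9 ⊕ 9 = 0
The nim-sum is 0, so this is a P-position: the player to move is in a losing position under optimal play.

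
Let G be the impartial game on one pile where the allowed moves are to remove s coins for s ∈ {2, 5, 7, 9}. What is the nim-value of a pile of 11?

Grundy values for subtraction set {2, 5, 7, 9}:
k:     0  1  2  3  4  5  6  7  8  9 10 11
g(k):  0  0  1  1  0  2  1  3  2  2  3  3
So g(11) = 3.

3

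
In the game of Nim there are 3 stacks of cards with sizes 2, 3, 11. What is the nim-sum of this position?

In binary:
  0010  (2)
  0011  (3)
  1011  (11)
  ----
  1010  (10)

10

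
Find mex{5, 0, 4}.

1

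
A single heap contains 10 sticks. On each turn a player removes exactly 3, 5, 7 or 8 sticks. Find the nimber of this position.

3

Compute g(0), g(1), … for moves {3, 5, 7, 8}:
k:     0  1  2  3  4  5  6  7  8  9 10
g(k):  0  0  0  1  1  1  2  2  2  3  3
So g(10) = 3.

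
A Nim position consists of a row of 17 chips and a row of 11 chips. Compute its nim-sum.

Write each in binary and XOR column by column:
  10001  (17)
  01011  (11)
  -----
  11010  (26)

26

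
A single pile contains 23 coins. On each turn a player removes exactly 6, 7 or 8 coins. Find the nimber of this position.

1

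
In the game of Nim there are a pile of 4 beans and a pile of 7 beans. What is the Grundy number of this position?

Nim-sum: 4 ^ 7 = 3.

3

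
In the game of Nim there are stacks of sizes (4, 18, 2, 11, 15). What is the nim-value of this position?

16

Nim-sum: 4 ⊕ 18 ⊕ 2 ⊕ 11 ⊕ 15 = 16.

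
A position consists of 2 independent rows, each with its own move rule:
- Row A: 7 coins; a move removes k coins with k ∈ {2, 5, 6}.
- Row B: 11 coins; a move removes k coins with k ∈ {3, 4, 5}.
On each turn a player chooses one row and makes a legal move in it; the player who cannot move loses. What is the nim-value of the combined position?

2

Grundy values for row A (subtraction set {2, 5, 6}):
k:     0  1  2  3  4  5  6  7
g(k):  0  0  1  1  0  2  1  3
So g(7) = 3.
For row B, compute g(0), g(1), … with moves {3, 4, 5}:
g(0) = mex{} = 0
g(1) = mex{} = 0
g(2) = mex{} = 0
g(3) = mex{0} = 1
g(4) = mex{0} = 1
g(5) = mex{0} = 1
g(6) = mex{0,1} = 2
g(7) = mex{0,1} = 2
g(8) = mex{1} = 0
g(9) = mex{1,2} = 0
g(10) = mex{1,2} = 0
g(11) = mex{0,2} = 1
So g(11) = 1.
The value of a disjunctive sum is the nim-sum of the parts.
Combined value = 3 ⊕ 1 = 2.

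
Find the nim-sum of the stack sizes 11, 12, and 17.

Nim-sum: 11 ⊕ 12 ⊕ 17 = 22.

22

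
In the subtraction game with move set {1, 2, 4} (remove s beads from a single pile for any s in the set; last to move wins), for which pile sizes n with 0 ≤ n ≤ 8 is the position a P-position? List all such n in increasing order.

0, 3, 6

Compute g(0), g(1), … for moves {1, 2, 4}:
k:     0  1  2  3  4  5  6  7  8
g(k):  0  1  2  0  1  2  0  1  2
The P-positions (g = 0) in 0..8 are 0, 3, 6.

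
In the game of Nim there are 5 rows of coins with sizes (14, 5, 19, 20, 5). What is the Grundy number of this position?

Nim-sum: 14 ^ 5 ^ 19 ^ 20 ^ 5 = 9.

9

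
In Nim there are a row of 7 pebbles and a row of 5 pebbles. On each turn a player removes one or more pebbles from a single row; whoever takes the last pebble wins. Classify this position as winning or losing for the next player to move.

Nim-sum: 7 ⊕ 5 = 2.
The nim-sum is 2 ≠ 0, so this is an N-position: the player to move can win.

Winning position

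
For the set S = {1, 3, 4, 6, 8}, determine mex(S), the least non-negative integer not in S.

0

0 is not in the set, so the mex is 0.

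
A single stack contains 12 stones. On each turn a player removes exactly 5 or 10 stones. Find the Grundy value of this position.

2

Grundy values for subtraction set {5, 10}:
g(0) = mex{} = 0
g(1) = mex{} = 0
g(2) = mex{} = 0
g(3) = mex{} = 0
g(4) = mex{} = 0
g(5) = mex{0} = 1
g(6) = mex{0} = 1
g(7) = mex{0} = 1
g(8) = mex{0} = 1
g(9) = mex{0} = 1
g(10) = mex{0,1} = 2
g(11) = mex{0,1} = 2
g(12) = mex{0,1} = 2
So g(12) = 2.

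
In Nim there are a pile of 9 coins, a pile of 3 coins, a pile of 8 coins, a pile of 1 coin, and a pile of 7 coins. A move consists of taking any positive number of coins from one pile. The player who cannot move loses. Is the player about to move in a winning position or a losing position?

Write each in binary and XOR column by column:
  1001  (9)
  0011  (3)
  1000  (8)
  0001  (1)
  0111  (7)
  ----
  0100  (4)
The nim-sum is 4 ≠ 0, so this is an N-position: the player to move can win.

Winning position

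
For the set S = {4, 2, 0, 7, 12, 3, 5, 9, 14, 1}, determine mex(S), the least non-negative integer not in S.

The values 0, 1, 2, 3, 4, 5 are all present; 6 is the first non-negative integer missing from the set.

6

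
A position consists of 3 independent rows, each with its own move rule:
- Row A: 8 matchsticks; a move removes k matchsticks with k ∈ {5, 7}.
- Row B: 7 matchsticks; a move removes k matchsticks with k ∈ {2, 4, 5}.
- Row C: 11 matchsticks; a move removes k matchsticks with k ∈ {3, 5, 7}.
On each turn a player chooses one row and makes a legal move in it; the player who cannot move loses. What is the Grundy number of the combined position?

1

Build the Grundy sequence for row A with g(k) = mex{g(k−s) : s ∈ {5, 7}, s ≤ k}:
k:     0  1  2  3  4  5  6  7  8
g(k):  0  0  0  0  0  1  1  1  1
So g(8) = 1.
For row B, compute g(0), g(1), … with moves {2, 4, 5}:
g(0) = mex{} = 0
g(1) = mex{} = 0
g(2) = mex{0} = 1
g(3) = mex{0} = 1
g(4) = mex{0,1} = 2
g(5) = mex{0,1} = 2
g(6) = mex{0,1,2} = 3
g(7) = mex{1,2} = 0
So g(7) = 0.
For row C, compute g(0), g(1), … with moves {3, 5, 7}:
k:     0  1  2  3  4  5  6  7  8  9 10 11
g(k):  0  0  0  1  1  1  2  2  2  3  0  0
So g(11) = 0.
The value of a disjunctive sum is the nim-sum of the parts.
Combined value = 1 XOR 0 XOR 0 = 1.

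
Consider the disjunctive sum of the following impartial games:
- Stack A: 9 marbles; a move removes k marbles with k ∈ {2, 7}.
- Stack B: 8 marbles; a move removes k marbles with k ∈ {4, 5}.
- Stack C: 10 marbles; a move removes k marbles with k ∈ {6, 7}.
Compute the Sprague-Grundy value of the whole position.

3

For stack A, compute g(0), g(1), … with moves {2, 7}:
g(0) = mex{} = 0
g(1) = mex{} = 0
g(2) = mex{0} = 1
g(3) = mex{0} = 1
g(4) = mex{1} = 0
g(5) = mex{1} = 0
g(6) = mex{0} = 1
g(7) = mex{0} = 1
g(8) = mex{0,1} = 2
g(9) = mex{1} = 0
So g(9) = 0.
For stack B, compute g(0), g(1), … with moves {4, 5}:
g(0) = mex{} = 0
g(1) = mex{} = 0
g(2) = mex{} = 0
g(3) = mex{} = 0
g(4) = mex{0} = 1
g(5) = mex{0} = 1
g(6) = mex{0} = 1
g(7) = mex{0} = 1
g(8) = mex{0,1} = 2
So g(8) = 2.
Build the Grundy sequence for stack C with g(k) = mex{g(k−s) : s ∈ {6, 7}, s ≤ k}:
k:     0  1  2  3  4  5  6  7  8  9 10
g(k):  0  0  0  0  0  0  1  1  1  1  1
So g(10) = 1.
By the Sprague-Grundy theorem, the Grundy value of a sum of independent games is the XOR of the component values.
Combined value = 0 XOR 2 XOR 1 = 3.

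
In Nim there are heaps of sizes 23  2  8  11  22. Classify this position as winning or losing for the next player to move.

Losing position

Nim-sum: 23 ⊕ 2 ⊕ 8 ⊕ 11 ⊕ 22 = 0.
The nim-sum is 0, so this is a P-position: the player to move is in a losing position under optimal play.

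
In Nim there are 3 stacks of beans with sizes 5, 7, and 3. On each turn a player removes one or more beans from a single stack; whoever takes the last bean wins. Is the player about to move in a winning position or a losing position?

Nim-sum: 5 ^ 7 ^ 3 = 1.
The nim-sum is 1 ≠ 0, so this is an N-position: the player to move can win.

Winning position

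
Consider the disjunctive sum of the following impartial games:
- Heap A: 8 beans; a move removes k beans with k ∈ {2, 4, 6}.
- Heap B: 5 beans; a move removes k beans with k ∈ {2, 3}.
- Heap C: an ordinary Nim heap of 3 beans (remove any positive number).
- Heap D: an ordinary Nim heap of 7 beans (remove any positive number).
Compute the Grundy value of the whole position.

4

For heap A, compute g(0), g(1), … with moves {2, 4, 6}:
g(0) = mex{} = 0
g(1) = mex{} = 0
g(2) = mex{0} = 1
g(3) = mex{0} = 1
g(4) = mex{0,1} = 2
g(5) = mex{0,1} = 2
g(6) = mex{0,1,2} = 3
g(7) = mex{0,1,2} = 3
g(8) = mex{1,2,3} = 0
So g(8) = 0.
Grundy values for heap B (subtraction set {2, 3}):
k:     0  1  2  3  4  5
g(k):  0  0  1  1  2  0
So g(5) = 0.
Heap C is a plain Nim heap of size 3, so its Grundy value is 3.
Heap D is a plain Nim heap of size 7, so its Grundy value is 7.
The value of a disjunctive sum is the nim-sum of the parts.
Combined value = 0 XOR 0 XOR 3 XOR 7 = 4.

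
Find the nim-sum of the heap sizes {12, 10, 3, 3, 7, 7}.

6

Compute the nim-sum pairwise:
12 XOR 10 = 6
6 XOR 3 = 5
5 XOR 3 = 6
6 XOR 7 = 1
1 XOR 7 = 6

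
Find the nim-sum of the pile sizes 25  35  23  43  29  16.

11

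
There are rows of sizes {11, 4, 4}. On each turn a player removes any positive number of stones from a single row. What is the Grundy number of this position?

11

Nim-sum: 11 ⊕ 4 ⊕ 4 = 11.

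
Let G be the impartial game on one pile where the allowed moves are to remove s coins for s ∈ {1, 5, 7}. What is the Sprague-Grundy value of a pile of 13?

Grundy values for subtraction set {1, 5, 7}:
g(0) = mex{} = 0
g(1) = mex{0} = 1
g(2) = mex{1} = 0
g(3) = mex{0} = 1
g(4) = mex{1} = 0
g(5) = mex{0} = 1
g(6) = mex{1} = 0
g(7) = mex{0} = 1
g(8) = mex{1} = 0
g(9) = mex{0} = 1
g(10) = mex{1} = 0
g(11) = mex{0} = 1
g(12) = mex{1} = 0
g(13) = mex{0} = 1
So g(13) = 1.

1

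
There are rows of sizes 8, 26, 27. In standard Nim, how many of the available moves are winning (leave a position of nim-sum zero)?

3

Bitwise XOR of the heap sizes:
  01000  (8)
  11010  (26)
  11011  (27)
  -----
  01001  (9)
The overall nim-sum is X = 9. A row of size p has a winning move iff p XOR X < p (reduce it to p XOR X).
  8: 8 XOR 9 = 1 < 8 — winning move (to 1).
  26: 26 XOR 9 = 19 < 26 — winning move (to 19).
  27: 27 XOR 9 = 18 < 27 — winning move (to 18).
That gives 3 winning moves.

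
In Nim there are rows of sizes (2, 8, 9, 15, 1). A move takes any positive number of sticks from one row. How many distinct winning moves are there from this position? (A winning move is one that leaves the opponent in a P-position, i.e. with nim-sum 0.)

3

Write each in binary and XOR column by column:
  0010  (2)
  1000  (8)
  1001  (9)
  1111  (15)
  0001  (1)
  ----
  1101  (13)
The overall nim-sum is X = 13. A row of size p has a winning move iff p XOR X < p (reduce it to p XOR X).
  2: 2 XOR 13 = 15 ≥ 2 — no move.
  8: 8 XOR 13 = 5 < 8 — winning move (to 5).
  9: 9 XOR 13 = 4 < 9 — winning move (to 4).
  15: 15 XOR 13 = 2 < 15 — winning move (to 2).
  1: 1 XOR 13 = 12 ≥ 1 — no move.
That gives 3 winning moves.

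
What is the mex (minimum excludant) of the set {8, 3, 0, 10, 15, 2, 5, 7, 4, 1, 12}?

The values 0, 1, 2, 3, 4, 5 are all present; 6 is the first non-negative integer missing from the set.

6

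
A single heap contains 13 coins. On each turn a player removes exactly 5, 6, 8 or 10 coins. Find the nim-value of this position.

Build the Grundy sequence with g(k) = mex{g(k−s) : s ∈ {5, 6, 8, 10}, s ≤ k}:
k:     0  1  2  3  4  5  6  7  8  9 10 11 12 13
g(k):  0  0  0  0  0  1  1  1  1  1  2  2  2  2
So g(13) = 2.

2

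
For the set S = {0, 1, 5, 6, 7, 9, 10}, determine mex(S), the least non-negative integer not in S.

2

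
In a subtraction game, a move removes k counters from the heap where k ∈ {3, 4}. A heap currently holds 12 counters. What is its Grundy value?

1

Build the Grundy sequence with g(k) = mex{g(k−s) : s ∈ {3, 4}, s ≤ k}:
k:     0  1  2  3  4  5  6  7  8  9 10 11 12
g(k):  0  0  0  1  1  1  2  0  0  0  1  1  1
So g(12) = 1.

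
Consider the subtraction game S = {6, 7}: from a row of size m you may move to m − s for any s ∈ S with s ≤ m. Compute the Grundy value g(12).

Build the Grundy sequence with g(k) = mex{g(k−s) : s ∈ {6, 7}, s ≤ k}:
g(0) = mex{} = 0
g(1) = mex{} = 0
g(2) = mex{} = 0
g(3) = mex{} = 0
g(4) = mex{} = 0
g(5) = mex{} = 0
g(6) = mex{0} = 1
g(7) = mex{0} = 1
g(8) = mex{0} = 1
g(9) = mex{0} = 1
g(10) = mex{0} = 1
g(11) = mex{0} = 1
g(12) = mex{0,1} = 2
So g(12) = 2.

2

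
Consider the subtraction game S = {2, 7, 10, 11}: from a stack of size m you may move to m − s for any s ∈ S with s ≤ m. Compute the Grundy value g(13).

Build the Grundy sequence with g(k) = mex{g(k−s) : s ∈ {2, 7, 10, 11}, s ≤ k}:
k:     0  1  2  3  4  5  6  7  8  9 10 11 12 13
g(k):  0  0  1  1  0  0  1  1  2  0  3  1  2  0
So g(13) = 0.

0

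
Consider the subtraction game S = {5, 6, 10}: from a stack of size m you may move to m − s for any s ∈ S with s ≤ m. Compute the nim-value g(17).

0

Build the Grundy sequence with g(k) = mex{g(k−s) : s ∈ {5, 6, 10}, s ≤ k}:
k:     0  1  2  3  4  5  6  7  8  9 10 11 12 13 14 15 16 17
g(k):  0  0  0  0  0  1  1  1  1  1  2  2  2  2  2  0  0  0
So g(17) = 0.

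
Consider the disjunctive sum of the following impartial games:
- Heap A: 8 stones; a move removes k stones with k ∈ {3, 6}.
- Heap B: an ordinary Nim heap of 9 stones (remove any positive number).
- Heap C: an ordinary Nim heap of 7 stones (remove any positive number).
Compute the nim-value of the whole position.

Grundy values for heap A (subtraction set {3, 6}):
k:     0  1  2  3  4  5  6  7  8
g(k):  0  0  0  1  1  1  2  2  2
So g(8) = 2.
Heap B is a plain Nim heap of size 9, so its Grundy value is 9.
Heap C is a plain Nim heap of size 7, so its Grundy value is 7.
The value of a disjunctive sum is the nim-sum of the parts.
Combined value = 2 ⊕ 9 ⊕ 7 = 12.

12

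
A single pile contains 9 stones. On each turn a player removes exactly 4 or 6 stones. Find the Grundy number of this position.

Grundy values for subtraction set {4, 6}:
g(0) = mex{} = 0
g(1) = mex{} = 0
g(2) = mex{} = 0
g(3) = mex{} = 0
g(4) = mex{0} = 1
g(5) = mex{0} = 1
g(6) = mex{0} = 1
g(7) = mex{0} = 1
g(8) = mex{0,1} = 2
g(9) = mex{0,1} = 2
So g(9) = 2.

2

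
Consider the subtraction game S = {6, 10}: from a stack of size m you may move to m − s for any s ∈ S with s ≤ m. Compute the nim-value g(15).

2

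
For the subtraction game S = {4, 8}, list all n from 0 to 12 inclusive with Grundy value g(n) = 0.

0, 1, 2, 3, 12

Compute g(0), g(1), … for moves {4, 8}:
k:     0  1  2  3  4  5  6  7  8  9 10 11 12
g(k):  0  0  0  0  1  1  1  1  2  2  2  2  0
The P-positions (g = 0) in 0..12 are 0, 1, 2, 3, 12.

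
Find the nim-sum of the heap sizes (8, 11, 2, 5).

4

Compute the nim-sum pairwise:
8 ^ 11 = 3
3 ^ 2 = 1
1 ^ 5 = 4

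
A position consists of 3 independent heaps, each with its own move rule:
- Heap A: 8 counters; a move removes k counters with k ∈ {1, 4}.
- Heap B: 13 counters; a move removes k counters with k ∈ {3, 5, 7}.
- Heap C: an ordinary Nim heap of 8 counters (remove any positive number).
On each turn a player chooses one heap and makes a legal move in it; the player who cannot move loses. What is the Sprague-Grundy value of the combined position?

For heap A, compute g(0), g(1), … with moves {1, 4}:
g(0) = mex{} = 0
g(1) = mex{0} = 1
g(2) = mex{1} = 0
g(3) = mex{0} = 1
g(4) = mex{0,1} = 2
g(5) = mex{1,2} = 0
g(6) = mex{0} = 1
g(7) = mex{1} = 0
g(8) = mex{0,2} = 1
So g(8) = 1.
Build the Grundy sequence for heap B with g(k) = mex{g(k−s) : s ∈ {3, 5, 7}, s ≤ k}:
k:     0  1  2  3  4  5  6  7  8  9 10 11 12 13
g(k):  0  0  0  1  1  1  2  2  2  3  0  0  0  1
So g(13) = 1.
Heap C is a plain Nim heap of size 8, so its Grundy value is 8.
The value of a disjunctive sum is the nim-sum of the parts.
Combined value = 1 ⊕ 1 ⊕ 8 = 8.

8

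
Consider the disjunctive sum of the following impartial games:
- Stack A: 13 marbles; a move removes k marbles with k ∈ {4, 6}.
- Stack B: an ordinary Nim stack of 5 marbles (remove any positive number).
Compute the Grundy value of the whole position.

5

Build the Grundy sequence for stack A with g(k) = mex{g(k−s) : s ∈ {4, 6}, s ≤ k}:
g(0) = mex{} = 0
g(1) = mex{} = 0
g(2) = mex{} = 0
g(3) = mex{} = 0
g(4) = mex{0} = 1
g(5) = mex{0} = 1
g(6) = mex{0} = 1
g(7) = mex{0} = 1
g(8) = mex{0,1} = 2
g(9) = mex{0,1} = 2
g(10) = mex{1} = 0
g(11) = mex{1} = 0
g(12) = mex{1,2} = 0
g(13) = mex{1,2} = 0
So g(13) = 0.
Stack B is a plain Nim stack of size 5, so its Grundy value is 5.
By the Sprague-Grundy theorem, the Grundy value of a sum of independent games is the XOR of the component values.
Combined value = 0 XOR 5 = 5.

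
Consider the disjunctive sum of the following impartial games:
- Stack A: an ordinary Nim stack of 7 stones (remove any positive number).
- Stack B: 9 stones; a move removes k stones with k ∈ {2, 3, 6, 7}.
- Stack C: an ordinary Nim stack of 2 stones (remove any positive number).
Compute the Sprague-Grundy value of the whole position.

5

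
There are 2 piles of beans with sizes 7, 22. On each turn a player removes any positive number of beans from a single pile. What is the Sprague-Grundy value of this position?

17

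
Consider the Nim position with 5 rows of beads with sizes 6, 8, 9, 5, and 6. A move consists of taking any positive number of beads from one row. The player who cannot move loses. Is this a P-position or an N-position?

N-position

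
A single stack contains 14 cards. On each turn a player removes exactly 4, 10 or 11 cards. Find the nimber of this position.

Compute g(0), g(1), … for moves {4, 10, 11}:
k:     0  1  2  3  4  5  6  7  8  9 10 11 12 13 14
g(k):  0  0  0  0  1  1  1  1  0  0  2  2  1  1  3
So g(14) = 3.

3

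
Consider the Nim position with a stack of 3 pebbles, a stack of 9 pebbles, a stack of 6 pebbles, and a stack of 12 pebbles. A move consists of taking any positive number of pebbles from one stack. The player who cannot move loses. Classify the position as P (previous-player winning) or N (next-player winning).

Compute the nim-sum pairwise:
3 ⊕ 9 = 10
10 ⊕ 6 = 12
12 ⊕ 12 = 0
The nim-sum is 0, so this is a P-position: the player to move is in a losing position under optimal play.

P-position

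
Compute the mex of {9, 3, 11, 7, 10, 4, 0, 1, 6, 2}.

The values 0, 1, 2, 3, 4 are all present; 5 is the first non-negative integer missing from the set.

5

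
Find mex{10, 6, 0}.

1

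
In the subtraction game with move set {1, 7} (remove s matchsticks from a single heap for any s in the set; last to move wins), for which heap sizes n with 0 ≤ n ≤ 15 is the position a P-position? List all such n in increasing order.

0, 2, 4, 6, 8, 10, 12, 14

Build the Grundy sequence with g(k) = mex{g(k−s) : s ∈ {1, 7}, s ≤ k}:
k:     0  1  2  3  4  5  6  7  8  9 10 11 12 13 14 15
g(k):  0  1  0  1  0  1  0  1  0  1  0  1  0  1  0  1
The P-positions (g = 0) in 0..15 are 0, 2, 4, 6, 8, 10, 12, 14.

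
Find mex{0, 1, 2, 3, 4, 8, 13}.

5

The values 0, 1, 2, 3, 4 are all present; 5 is the first non-negative integer missing from the set.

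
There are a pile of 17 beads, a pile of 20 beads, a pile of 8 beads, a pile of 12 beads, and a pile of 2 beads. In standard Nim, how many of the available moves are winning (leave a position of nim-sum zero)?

Compute the nim-sum pairwise:
17 XOR 20 = 5
5 XOR 8 = 13
13 XOR 12 = 1
1 XOR 2 = 3
The overall nim-sum is X = 3. A pile of size p has a winning move iff p XOR X < p (reduce it to p XOR X).
  17: 17 XOR 3 = 18 ≥ 17 — no move.
  20: 20 XOR 3 = 23 ≥ 20 — no move.
  8: 8 XOR 3 = 11 ≥ 8 — no move.
  12: 12 XOR 3 = 15 ≥ 12 — no move.
  2: 2 XOR 3 = 1 < 2 — winning move (to 1).
That gives 1 winning move.

1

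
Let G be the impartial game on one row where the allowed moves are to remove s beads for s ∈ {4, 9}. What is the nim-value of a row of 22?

Compute g(0), g(1), … for moves {4, 9}:
k:     0  1  2  3  4  5  6  7  8  9 10 11 12 13 14 15 16 17 18 19 20 21 22
g(k):  0  0  0  0  1  1  1  1  0  2  2  2  1  0  0  0  0  1  1  1  1  0  2
So g(22) = 2.

2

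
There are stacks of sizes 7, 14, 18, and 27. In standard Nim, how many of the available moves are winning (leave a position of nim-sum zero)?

0

Bitwise XOR of the heap sizes:
  00111  (7)
  01110  (14)
  10010  (18)
  11011  (27)
  -----
  00000  (0)
The nim-sum is already 0, so every move leaves a nonzero nim-sum — there are no winning moves.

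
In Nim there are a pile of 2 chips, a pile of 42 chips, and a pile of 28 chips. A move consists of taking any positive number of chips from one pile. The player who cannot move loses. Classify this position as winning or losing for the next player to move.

Compute the nim-sum pairwise:
2 ⊕ 42 = 40
40 ⊕ 28 = 52
The nim-sum is 52 ≠ 0, so this is an N-position: the player to move can win.

Winning position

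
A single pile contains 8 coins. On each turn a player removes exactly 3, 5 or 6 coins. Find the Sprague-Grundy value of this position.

2

Build the Grundy sequence with g(k) = mex{g(k−s) : s ∈ {3, 5, 6}, s ≤ k}:
g(0) = mex{} = 0
g(1) = mex{} = 0
g(2) = mex{} = 0
g(3) = mex{0} = 1
g(4) = mex{0} = 1
g(5) = mex{0} = 1
g(6) = mex{0,1} = 2
g(7) = mex{0,1} = 2
g(8) = mex{0,1} = 2
So g(8) = 2.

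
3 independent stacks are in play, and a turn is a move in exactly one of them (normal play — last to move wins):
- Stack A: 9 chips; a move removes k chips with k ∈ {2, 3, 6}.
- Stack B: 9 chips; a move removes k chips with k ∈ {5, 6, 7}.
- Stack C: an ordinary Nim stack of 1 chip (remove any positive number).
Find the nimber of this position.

Grundy values for stack A (subtraction set {2, 3, 6}):
k:     0  1  2  3  4  5  6  7  8  9
g(k):  0  0  1  1  2  0  3  1  2  0
So g(9) = 0.
For stack B, compute g(0), g(1), … with moves {5, 6, 7}:
k:     0  1  2  3  4  5  6  7  8  9
g(k):  0  0  0  0  0  1  1  1  1  1
So g(9) = 1.
Stack C is a plain Nim stack of size 1, so its Grundy value is 1.
The value of a disjunctive sum is the nim-sum of the parts.
Combined value = 0 ⊕ 1 ⊕ 1 = 0.

0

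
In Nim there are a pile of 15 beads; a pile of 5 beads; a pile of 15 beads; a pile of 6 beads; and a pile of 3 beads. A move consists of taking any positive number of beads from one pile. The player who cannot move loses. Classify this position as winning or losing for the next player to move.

Losing position

Bitwise XOR of the heap sizes:
  1111  (15)
  0101  (5)
  1111  (15)
  0110  (6)
  0011  (3)
  ----
  0000  (0)
The nim-sum is 0, so this is a P-position: the player to move is in a losing position under optimal play.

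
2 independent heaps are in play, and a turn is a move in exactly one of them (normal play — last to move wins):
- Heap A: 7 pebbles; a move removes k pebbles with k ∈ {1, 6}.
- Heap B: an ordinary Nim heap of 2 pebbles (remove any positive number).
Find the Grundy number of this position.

2

Build the Grundy sequence for heap A with g(k) = mex{g(k−s) : s ∈ {1, 6}, s ≤ k}:
k:     0  1  2  3  4  5  6  7
g(k):  0  1  0  1  0  1  2  0
So g(7) = 0.
Heap B is a plain Nim heap of size 2, so its Grundy value is 2.
By the Sprague-Grundy theorem, the Grundy value of a sum of independent games is the XOR of the component values.
Combined value = 0 ⊕ 2 = 2.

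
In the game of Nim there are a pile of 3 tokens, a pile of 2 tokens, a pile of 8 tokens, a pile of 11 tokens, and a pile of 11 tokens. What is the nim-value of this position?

In binary:
  0011  (3)
  0010  (2)
  1000  (8)
  1011  (11)
  1011  (11)
  ----
  1001  (9)

9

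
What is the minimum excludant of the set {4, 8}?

0 is not in the set, so the mex is 0.

0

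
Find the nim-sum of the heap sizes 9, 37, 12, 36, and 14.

Nim-sum: 9 ⊕ 37 ⊕ 12 ⊕ 36 ⊕ 14 = 10.

10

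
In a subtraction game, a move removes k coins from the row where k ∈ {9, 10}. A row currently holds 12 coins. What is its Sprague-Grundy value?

Build the Grundy sequence with g(k) = mex{g(k−s) : s ∈ {9, 10}, s ≤ k}:
g(0) = mex{} = 0
g(1) = mex{} = 0
g(2) = mex{} = 0
g(3) = mex{} = 0
g(4) = mex{} = 0
g(5) = mex{} = 0
g(6) = mex{} = 0
g(7) = mex{} = 0
g(8) = mex{} = 0
g(9) = mex{0} = 1
g(10) = mex{0} = 1
g(11) = mex{0} = 1
g(12) = mex{0} = 1
So g(12) = 1.

1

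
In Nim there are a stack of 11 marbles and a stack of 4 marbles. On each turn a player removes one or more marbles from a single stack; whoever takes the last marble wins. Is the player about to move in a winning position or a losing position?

Compute the nim-sum pairwise:
11 ^ 4 = 15
The nim-sum is 15 ≠ 0, so this is an N-position: the player to move can win.

Winning position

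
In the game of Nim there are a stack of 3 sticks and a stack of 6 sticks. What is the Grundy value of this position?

5

Nim-sum: 3 ⊕ 6 = 5.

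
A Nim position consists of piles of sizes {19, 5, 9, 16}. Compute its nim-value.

15

Write each in binary and XOR column by column:
  10011  (19)
  00101  (5)
  01001  (9)
  10000  (16)
  -----
  01111  (15)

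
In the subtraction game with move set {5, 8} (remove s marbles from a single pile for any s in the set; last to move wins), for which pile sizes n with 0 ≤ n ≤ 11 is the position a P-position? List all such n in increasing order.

0, 1, 2, 3, 4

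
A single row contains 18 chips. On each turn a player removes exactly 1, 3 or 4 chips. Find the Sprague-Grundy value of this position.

2

Build the Grundy sequence with g(k) = mex{g(k−s) : s ∈ {1, 3, 4}, s ≤ k}:
k:     0  1  2  3  4  5  6  7  8  9 10 11 12 13 14 15 16 17 18
g(k):  0  1  0  1  2  3  2  0  1  0  1  2  3  2  0  1  0  1  2
So g(18) = 2.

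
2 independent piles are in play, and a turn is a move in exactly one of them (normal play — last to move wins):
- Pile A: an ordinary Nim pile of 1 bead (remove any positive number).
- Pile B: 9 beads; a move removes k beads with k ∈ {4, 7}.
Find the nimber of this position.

Pile A is a plain Nim pile of size 1, so its Grundy value is 1.
For pile B, compute g(0), g(1), … with moves {4, 7}:
k:     0  1  2  3  4  5  6  7  8  9
g(k):  0  0  0  0  1  1  1  1  2  2
So g(9) = 2.
The value of a disjunctive sum is the nim-sum of the parts.
Combined value = 1 XOR 2 = 3.

3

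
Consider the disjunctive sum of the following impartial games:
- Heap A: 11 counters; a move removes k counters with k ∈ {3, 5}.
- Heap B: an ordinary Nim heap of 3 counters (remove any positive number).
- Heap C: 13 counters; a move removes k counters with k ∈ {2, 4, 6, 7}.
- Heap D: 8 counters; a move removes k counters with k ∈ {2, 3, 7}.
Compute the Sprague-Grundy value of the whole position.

Build the Grundy sequence for heap A with g(k) = mex{g(k−s) : s ∈ {3, 5}, s ≤ k}:
k:     0  1  2  3  4  5  6  7  8  9 10 11
g(k):  0  0  0  1  1  1  2  2  0  0  0  1
So g(11) = 1.
Heap B is a plain Nim heap of size 3, so its Grundy value is 3.
Grundy values for heap C (subtraction set {2, 4, 6, 7}):
g(0) = mex{} = 0
g(1) = mex{} = 0
g(2) = mex{0} = 1
g(3) = mex{0} = 1
g(4) = mex{0,1} = 2
g(5) = mex{0,1} = 2
g(6) = mex{0,1,2} = 3
g(7) = mex{0,1,2} = 3
g(8) = mex{0,1,2,3} = 4
g(9) = mex{1,2,3} = 0
g(10) = mex{1,2,3,4} = 0
g(11) = mex{0,2,3} = 1
g(12) = mex{0,2,3,4} = 1
g(13) = mex{0,1,3} = 2
So g(13) = 2.
Grundy values for heap D (subtraction set {2, 3, 7}):
k:     0  1  2  3  4  5  6  7  8
g(k):  0  0  1  1  2  0  0  1  1
So g(8) = 1.
By the Sprague-Grundy theorem, the Grundy value of a sum of independent games is the XOR of the component values.
Combined value = 1 ⊕ 3 ⊕ 2 ⊕ 1 = 1.

1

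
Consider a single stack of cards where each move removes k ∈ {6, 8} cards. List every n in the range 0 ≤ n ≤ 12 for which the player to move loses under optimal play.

0, 1, 2, 3, 4, 5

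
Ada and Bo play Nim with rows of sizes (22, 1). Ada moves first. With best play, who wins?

Nim-sum: 22 XOR 1 = 23.
The nim-sum is 23 ≠ 0, so this is an N-position: the player to move can win; Ada has a winning move.

Ada wins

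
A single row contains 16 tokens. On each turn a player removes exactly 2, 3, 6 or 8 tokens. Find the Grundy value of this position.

1

Build the Grundy sequence with g(k) = mex{g(k−s) : s ∈ {2, 3, 6, 8}, s ≤ k}:
k:     0  1  2  3  4  5  6  7  8  9 10 11 12 13 14 15 16
g(k):  0  0  1  1  2  0  3  1  2  2  0  3  1  2  0  0  1
So g(16) = 1.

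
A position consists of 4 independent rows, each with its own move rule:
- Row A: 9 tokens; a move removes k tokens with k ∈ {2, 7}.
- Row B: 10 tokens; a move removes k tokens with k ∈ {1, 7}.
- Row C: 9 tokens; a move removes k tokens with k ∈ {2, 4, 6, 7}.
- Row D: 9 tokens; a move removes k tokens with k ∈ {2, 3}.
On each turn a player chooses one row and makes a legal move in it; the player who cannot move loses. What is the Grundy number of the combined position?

Grundy values for row A (subtraction set {2, 7}):
g(0) = mex{} = 0
g(1) = mex{} = 0
g(2) = mex{0} = 1
g(3) = mex{0} = 1
g(4) = mex{1} = 0
g(5) = mex{1} = 0
g(6) = mex{0} = 1
g(7) = mex{0} = 1
g(8) = mex{0,1} = 2
g(9) = mex{1} = 0
So g(9) = 0.
Build the Grundy sequence for row B with g(k) = mex{g(k−s) : s ∈ {1, 7}, s ≤ k}:
g(0) = mex{} = 0
g(1) = mex{0} = 1
g(2) = mex{1} = 0
g(3) = mex{0} = 1
g(4) = mex{1} = 0
g(5) = mex{0} = 1
g(6) = mex{1} = 0
g(7) = mex{0} = 1
g(8) = mex{1} = 0
g(9) = mex{0} = 1
g(10) = mex{1} = 0
So g(10) = 0.
Grundy values for row C (subtraction set {2, 4, 6, 7}):
k:     0  1  2  3  4  5  6  7  8  9
g(k):  0  0  1  1  2  2  3  3  4  0
So g(9) = 0.
For row D, compute g(0), g(1), … with moves {2, 3}:
k:     0  1  2  3  4  5  6  7  8  9
g(k):  0  0  1  1  2  0  0  1  1  2
So g(9) = 2.
By the Sprague-Grundy theorem, the Grundy value of a sum of independent games is the XOR of the component values.
Combined value = 0 XOR 0 XOR 0 XOR 2 = 2.

2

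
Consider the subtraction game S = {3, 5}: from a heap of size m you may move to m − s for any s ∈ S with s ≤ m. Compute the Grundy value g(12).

1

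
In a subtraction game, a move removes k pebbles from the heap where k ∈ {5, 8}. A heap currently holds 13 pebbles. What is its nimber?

0

Compute g(0), g(1), … for moves {5, 8}:
g(0) = mex{} = 0
g(1) = mex{} = 0
g(2) = mex{} = 0
g(3) = mex{} = 0
g(4) = mex{} = 0
g(5) = mex{0} = 1
g(6) = mex{0} = 1
g(7) = mex{0} = 1
g(8) = mex{0} = 1
g(9) = mex{0} = 1
g(10) = mex{0,1} = 2
g(11) = mex{0,1} = 2
g(12) = mex{0,1} = 2
g(13) = mex{1} = 0
So g(13) = 0.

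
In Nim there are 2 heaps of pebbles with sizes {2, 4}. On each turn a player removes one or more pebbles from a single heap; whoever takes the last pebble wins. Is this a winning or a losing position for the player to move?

Winning position

Compute the nim-sum pairwise:
2 ^ 4 = 6
The nim-sum is 6 ≠ 0, so this is an N-position: the player to move can win.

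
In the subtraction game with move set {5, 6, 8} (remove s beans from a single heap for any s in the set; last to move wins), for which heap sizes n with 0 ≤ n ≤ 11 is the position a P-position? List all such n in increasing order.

0, 1, 2, 3, 4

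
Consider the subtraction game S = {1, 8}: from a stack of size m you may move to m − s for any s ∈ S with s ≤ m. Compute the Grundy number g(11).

Grundy values for subtraction set {1, 8}:
k:     0  1  2  3  4  5  6  7  8  9 10 11
g(k):  0  1  0  1  0  1  0  1  2  0  1  0
So g(11) = 0.

0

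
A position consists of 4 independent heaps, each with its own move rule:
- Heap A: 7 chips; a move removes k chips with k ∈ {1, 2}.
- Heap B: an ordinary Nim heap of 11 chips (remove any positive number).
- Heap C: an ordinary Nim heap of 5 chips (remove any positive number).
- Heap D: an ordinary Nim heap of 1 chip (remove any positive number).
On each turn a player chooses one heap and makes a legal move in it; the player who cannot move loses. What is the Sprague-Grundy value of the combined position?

14

Build the Grundy sequence for heap A with g(k) = mex{g(k−s) : s ∈ {1, 2}, s ≤ k}:
k:     0  1  2  3  4  5  6  7
g(k):  0  1  2  0  1  2  0  1
So g(7) = 1.
Heap B is a plain Nim heap of size 11, so its Grundy value is 11.
Heap C is a plain Nim heap of size 5, so its Grundy value is 5.
Heap D is a plain Nim heap of size 1, so its Grundy value is 1.
By the Sprague-Grundy theorem, the Grundy value of a sum of independent games is the XOR of the component values.
Combined value = 1 XOR 11 XOR 5 XOR 1 = 14.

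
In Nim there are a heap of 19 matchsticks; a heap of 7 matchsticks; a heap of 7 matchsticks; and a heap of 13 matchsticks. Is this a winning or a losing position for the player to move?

Winning position

Nim-sum: 19 ⊕ 7 ⊕ 7 ⊕ 13 = 30.
The nim-sum is 30 ≠ 0, so this is an N-position: the player to move can win.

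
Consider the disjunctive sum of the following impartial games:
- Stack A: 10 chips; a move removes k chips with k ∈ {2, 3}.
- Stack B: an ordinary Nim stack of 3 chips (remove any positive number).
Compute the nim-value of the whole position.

3

Grundy values for stack A (subtraction set {2, 3}):
g(0) = mex{} = 0
g(1) = mex{} = 0
g(2) = mex{0} = 1
g(3) = mex{0} = 1
g(4) = mex{0,1} = 2
g(5) = mex{1} = 0
g(6) = mex{1,2} = 0
g(7) = mex{0,2} = 1
g(8) = mex{0} = 1
g(9) = mex{0,1} = 2
g(10) = mex{1} = 0
So g(10) = 0.
Stack B is a plain Nim stack of size 3, so its Grundy value is 3.
The value of a disjunctive sum is the nim-sum of the parts.
Combined value = 0 XOR 3 = 3.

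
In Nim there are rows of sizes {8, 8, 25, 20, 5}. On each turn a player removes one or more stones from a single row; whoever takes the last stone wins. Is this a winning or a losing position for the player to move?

Winning position

Compute the nim-sum pairwise:
8 ^ 8 = 0
0 ^ 25 = 25
25 ^ 20 = 13
13 ^ 5 = 8
The nim-sum is 8 ≠ 0, so this is an N-position: the player to move can win.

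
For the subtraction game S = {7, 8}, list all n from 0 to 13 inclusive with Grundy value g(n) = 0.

0, 1, 2, 3, 4, 5, 6

Grundy values for subtraction set {7, 8}:
g(0) = mex{} = 0
g(1) = mex{} = 0
g(2) = mex{} = 0
g(3) = mex{} = 0
g(4) = mex{} = 0
g(5) = mex{} = 0
g(6) = mex{} = 0
g(7) = mex{0} = 1
g(8) = mex{0} = 1
g(9) = mex{0} = 1
g(10) = mex{0} = 1
g(11) = mex{0} = 1
g(12) = mex{0} = 1
g(13) = mex{0} = 1
The P-positions (g = 0) in 0..13 are 0, 1, 2, 3, 4, 5, 6.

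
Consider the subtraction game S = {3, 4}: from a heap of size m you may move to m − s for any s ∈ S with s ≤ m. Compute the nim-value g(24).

Build the Grundy sequence with g(k) = mex{g(k−s) : s ∈ {3, 4}, s ≤ k}:
k:     0  1  2  3  4  5  6  7  8  9 10 11 12 13 14 15 16 17 18 19 20 21 22 23 24
g(k):  0  0  0  1  1  1  2  0  0  0  1  1  1  2  0  0  0  1  1  1  2  0  0  0  1
So g(24) = 1.

1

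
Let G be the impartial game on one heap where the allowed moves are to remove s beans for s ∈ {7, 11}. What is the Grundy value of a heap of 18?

Compute g(0), g(1), … for moves {7, 11}:
k:     0  1  2  3  4  5  6  7  8  9 10 11 12 13 14 15 16 17 18
g(k):  0  0  0  0  0  0  0  1  1  1  1  1  1  1  2  2  2  2  0
So g(18) = 0.

0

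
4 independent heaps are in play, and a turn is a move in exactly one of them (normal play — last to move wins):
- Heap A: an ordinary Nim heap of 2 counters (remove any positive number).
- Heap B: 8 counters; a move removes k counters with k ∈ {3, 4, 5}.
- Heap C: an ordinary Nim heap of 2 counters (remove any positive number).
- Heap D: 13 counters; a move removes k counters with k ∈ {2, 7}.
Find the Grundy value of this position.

Heap A is a plain Nim heap of size 2, so its Grundy value is 2.
Build the Grundy sequence for heap B with g(k) = mex{g(k−s) : s ∈ {3, 4, 5}, s ≤ k}:
g(0) = mex{} = 0
g(1) = mex{} = 0
g(2) = mex{} = 0
g(3) = mex{0} = 1
g(4) = mex{0} = 1
g(5) = mex{0} = 1
g(6) = mex{0,1} = 2
g(7) = mex{0,1} = 2
g(8) = mex{1} = 0
So g(8) = 0.
Heap C is a plain Nim heap of size 2, so its Grundy value is 2.
Grundy values for heap D (subtraction set {2, 7}):
k:     0  1  2  3  4  5  6  7  8  9 10 11 12 13
g(k):  0  0  1  1  0  0  1  1  2  0  0  1  1  0
So g(13) = 0.
The value of a disjunctive sum is the nim-sum of the parts.
Combined value = 2 XOR 0 XOR 2 XOR 0 = 0.

0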